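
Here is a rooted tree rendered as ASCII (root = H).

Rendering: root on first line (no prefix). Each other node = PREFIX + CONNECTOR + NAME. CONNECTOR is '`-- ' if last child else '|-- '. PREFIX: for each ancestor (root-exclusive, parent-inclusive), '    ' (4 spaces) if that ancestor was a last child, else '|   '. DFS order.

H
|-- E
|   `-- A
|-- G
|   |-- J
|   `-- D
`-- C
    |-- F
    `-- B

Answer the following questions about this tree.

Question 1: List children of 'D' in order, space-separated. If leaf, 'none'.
Answer: none

Derivation:
Node D's children (from adjacency): (leaf)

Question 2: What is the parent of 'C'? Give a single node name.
Answer: H

Derivation:
Scan adjacency: C appears as child of H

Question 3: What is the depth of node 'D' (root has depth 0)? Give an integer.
Answer: 2

Derivation:
Path from root to D: H -> G -> D
Depth = number of edges = 2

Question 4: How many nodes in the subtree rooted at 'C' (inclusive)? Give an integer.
Subtree rooted at C contains: B, C, F
Count = 3

Answer: 3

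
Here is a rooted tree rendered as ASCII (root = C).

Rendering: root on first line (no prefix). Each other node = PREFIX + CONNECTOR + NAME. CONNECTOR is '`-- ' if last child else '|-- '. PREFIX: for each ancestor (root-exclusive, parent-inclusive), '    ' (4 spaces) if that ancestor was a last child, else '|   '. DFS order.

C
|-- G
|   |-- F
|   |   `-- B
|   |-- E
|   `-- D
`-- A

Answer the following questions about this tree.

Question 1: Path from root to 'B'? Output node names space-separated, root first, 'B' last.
Answer: C G F B

Derivation:
Walk down from root: C -> G -> F -> B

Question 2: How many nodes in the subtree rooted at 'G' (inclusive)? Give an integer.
Answer: 5

Derivation:
Subtree rooted at G contains: B, D, E, F, G
Count = 5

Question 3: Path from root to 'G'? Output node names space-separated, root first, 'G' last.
Answer: C G

Derivation:
Walk down from root: C -> G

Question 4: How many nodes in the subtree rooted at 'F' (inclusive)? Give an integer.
Answer: 2

Derivation:
Subtree rooted at F contains: B, F
Count = 2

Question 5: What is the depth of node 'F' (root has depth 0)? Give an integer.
Answer: 2

Derivation:
Path from root to F: C -> G -> F
Depth = number of edges = 2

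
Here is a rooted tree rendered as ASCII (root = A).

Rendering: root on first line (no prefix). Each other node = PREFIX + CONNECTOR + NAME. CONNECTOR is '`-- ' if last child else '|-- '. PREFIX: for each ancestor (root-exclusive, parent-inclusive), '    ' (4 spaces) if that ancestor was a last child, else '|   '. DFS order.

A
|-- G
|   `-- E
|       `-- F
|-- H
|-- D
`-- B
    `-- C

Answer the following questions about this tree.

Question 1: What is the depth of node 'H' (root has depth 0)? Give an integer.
Answer: 1

Derivation:
Path from root to H: A -> H
Depth = number of edges = 1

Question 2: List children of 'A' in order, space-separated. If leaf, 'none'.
Node A's children (from adjacency): G, H, D, B

Answer: G H D B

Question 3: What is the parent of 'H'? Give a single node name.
Scan adjacency: H appears as child of A

Answer: A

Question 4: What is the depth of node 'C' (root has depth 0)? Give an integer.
Answer: 2

Derivation:
Path from root to C: A -> B -> C
Depth = number of edges = 2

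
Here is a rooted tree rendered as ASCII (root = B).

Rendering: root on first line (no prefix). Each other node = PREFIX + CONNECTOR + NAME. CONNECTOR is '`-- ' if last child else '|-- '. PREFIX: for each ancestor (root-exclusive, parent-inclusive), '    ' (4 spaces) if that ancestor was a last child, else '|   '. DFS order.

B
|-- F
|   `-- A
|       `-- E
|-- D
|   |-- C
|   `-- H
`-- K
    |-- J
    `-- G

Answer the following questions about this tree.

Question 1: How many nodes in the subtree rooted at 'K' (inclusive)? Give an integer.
Subtree rooted at K contains: G, J, K
Count = 3

Answer: 3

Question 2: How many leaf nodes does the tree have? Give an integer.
Leaves (nodes with no children): C, E, G, H, J

Answer: 5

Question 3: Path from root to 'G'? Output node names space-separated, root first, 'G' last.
Walk down from root: B -> K -> G

Answer: B K G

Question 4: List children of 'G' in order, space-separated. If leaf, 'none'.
Answer: none

Derivation:
Node G's children (from adjacency): (leaf)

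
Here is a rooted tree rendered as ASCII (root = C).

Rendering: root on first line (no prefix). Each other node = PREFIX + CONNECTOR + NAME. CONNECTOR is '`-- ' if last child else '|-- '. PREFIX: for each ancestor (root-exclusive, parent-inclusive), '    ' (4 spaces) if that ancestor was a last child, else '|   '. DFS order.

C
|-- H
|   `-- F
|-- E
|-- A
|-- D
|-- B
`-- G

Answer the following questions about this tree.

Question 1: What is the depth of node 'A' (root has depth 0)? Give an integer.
Answer: 1

Derivation:
Path from root to A: C -> A
Depth = number of edges = 1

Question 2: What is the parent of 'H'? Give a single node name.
Answer: C

Derivation:
Scan adjacency: H appears as child of C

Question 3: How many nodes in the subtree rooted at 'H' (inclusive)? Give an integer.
Subtree rooted at H contains: F, H
Count = 2

Answer: 2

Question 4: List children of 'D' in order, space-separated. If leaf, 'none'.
Node D's children (from adjacency): (leaf)

Answer: none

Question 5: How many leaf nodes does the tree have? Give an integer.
Leaves (nodes with no children): A, B, D, E, F, G

Answer: 6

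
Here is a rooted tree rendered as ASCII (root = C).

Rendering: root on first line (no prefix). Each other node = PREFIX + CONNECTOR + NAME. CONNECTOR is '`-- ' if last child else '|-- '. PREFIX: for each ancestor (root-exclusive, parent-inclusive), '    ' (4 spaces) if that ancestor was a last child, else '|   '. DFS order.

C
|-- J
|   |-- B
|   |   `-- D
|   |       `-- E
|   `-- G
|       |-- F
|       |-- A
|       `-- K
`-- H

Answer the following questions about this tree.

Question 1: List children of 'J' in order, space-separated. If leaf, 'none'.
Node J's children (from adjacency): B, G

Answer: B G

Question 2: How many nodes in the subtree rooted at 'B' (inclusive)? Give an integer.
Answer: 3

Derivation:
Subtree rooted at B contains: B, D, E
Count = 3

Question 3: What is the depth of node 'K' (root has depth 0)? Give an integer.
Path from root to K: C -> J -> G -> K
Depth = number of edges = 3

Answer: 3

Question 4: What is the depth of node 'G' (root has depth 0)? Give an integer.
Path from root to G: C -> J -> G
Depth = number of edges = 2

Answer: 2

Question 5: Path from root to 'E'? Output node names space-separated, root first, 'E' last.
Walk down from root: C -> J -> B -> D -> E

Answer: C J B D E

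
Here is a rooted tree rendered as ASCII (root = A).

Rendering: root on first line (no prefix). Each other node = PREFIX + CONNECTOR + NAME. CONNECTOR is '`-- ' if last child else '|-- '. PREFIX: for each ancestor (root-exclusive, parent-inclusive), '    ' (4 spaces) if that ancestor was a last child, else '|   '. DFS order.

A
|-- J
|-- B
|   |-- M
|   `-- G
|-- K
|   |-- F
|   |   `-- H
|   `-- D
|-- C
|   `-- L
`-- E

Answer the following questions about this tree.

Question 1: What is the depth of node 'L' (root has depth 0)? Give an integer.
Path from root to L: A -> C -> L
Depth = number of edges = 2

Answer: 2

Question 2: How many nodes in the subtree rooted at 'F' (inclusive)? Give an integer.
Answer: 2

Derivation:
Subtree rooted at F contains: F, H
Count = 2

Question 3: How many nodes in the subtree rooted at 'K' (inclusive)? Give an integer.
Answer: 4

Derivation:
Subtree rooted at K contains: D, F, H, K
Count = 4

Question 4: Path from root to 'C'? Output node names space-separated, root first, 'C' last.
Walk down from root: A -> C

Answer: A C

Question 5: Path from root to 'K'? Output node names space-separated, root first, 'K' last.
Answer: A K

Derivation:
Walk down from root: A -> K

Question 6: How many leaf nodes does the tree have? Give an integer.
Leaves (nodes with no children): D, E, G, H, J, L, M

Answer: 7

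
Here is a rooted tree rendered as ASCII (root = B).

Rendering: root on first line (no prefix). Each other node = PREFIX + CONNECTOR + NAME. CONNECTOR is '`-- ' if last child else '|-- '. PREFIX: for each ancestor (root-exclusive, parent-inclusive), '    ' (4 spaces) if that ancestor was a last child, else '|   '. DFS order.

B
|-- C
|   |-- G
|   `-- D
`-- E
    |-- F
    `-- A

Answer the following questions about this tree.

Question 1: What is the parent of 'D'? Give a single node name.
Scan adjacency: D appears as child of C

Answer: C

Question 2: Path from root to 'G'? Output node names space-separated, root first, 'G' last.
Answer: B C G

Derivation:
Walk down from root: B -> C -> G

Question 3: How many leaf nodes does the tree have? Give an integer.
Answer: 4

Derivation:
Leaves (nodes with no children): A, D, F, G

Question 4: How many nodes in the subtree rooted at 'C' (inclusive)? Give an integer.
Answer: 3

Derivation:
Subtree rooted at C contains: C, D, G
Count = 3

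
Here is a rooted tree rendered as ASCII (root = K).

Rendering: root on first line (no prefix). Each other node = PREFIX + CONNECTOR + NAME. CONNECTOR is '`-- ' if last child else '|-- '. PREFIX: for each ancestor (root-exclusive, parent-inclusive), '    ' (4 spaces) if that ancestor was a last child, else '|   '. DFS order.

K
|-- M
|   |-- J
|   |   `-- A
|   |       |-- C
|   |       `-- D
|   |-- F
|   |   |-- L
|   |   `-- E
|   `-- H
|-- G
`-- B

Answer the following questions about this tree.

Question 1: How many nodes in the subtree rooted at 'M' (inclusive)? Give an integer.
Answer: 9

Derivation:
Subtree rooted at M contains: A, C, D, E, F, H, J, L, M
Count = 9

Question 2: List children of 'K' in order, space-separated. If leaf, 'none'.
Answer: M G B

Derivation:
Node K's children (from adjacency): M, G, B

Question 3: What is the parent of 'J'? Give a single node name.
Scan adjacency: J appears as child of M

Answer: M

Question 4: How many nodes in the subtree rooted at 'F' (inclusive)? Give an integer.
Answer: 3

Derivation:
Subtree rooted at F contains: E, F, L
Count = 3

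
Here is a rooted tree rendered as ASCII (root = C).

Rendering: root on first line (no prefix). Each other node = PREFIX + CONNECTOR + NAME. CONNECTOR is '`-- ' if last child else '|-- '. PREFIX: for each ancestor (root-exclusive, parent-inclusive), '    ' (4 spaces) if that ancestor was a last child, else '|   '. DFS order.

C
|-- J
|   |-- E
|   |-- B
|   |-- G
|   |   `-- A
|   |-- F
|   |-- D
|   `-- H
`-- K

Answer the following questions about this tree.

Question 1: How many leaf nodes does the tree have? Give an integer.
Answer: 7

Derivation:
Leaves (nodes with no children): A, B, D, E, F, H, K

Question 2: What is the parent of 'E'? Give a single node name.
Answer: J

Derivation:
Scan adjacency: E appears as child of J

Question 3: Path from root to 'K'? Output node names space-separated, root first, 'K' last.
Answer: C K

Derivation:
Walk down from root: C -> K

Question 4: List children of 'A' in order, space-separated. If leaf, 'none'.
Answer: none

Derivation:
Node A's children (from adjacency): (leaf)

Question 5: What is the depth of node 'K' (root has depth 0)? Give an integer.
Path from root to K: C -> K
Depth = number of edges = 1

Answer: 1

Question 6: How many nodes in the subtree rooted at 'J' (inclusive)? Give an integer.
Answer: 8

Derivation:
Subtree rooted at J contains: A, B, D, E, F, G, H, J
Count = 8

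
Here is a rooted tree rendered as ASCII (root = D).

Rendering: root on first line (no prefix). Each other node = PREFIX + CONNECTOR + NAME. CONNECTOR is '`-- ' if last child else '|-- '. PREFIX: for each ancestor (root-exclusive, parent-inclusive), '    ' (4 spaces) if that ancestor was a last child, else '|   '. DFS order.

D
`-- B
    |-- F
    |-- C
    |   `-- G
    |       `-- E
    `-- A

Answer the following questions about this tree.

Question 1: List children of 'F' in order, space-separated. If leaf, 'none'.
Answer: none

Derivation:
Node F's children (from adjacency): (leaf)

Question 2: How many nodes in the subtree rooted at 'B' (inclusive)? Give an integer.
Subtree rooted at B contains: A, B, C, E, F, G
Count = 6

Answer: 6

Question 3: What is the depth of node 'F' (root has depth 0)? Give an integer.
Path from root to F: D -> B -> F
Depth = number of edges = 2

Answer: 2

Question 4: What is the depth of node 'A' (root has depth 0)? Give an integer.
Answer: 2

Derivation:
Path from root to A: D -> B -> A
Depth = number of edges = 2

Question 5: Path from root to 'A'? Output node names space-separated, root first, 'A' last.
Answer: D B A

Derivation:
Walk down from root: D -> B -> A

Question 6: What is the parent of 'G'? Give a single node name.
Scan adjacency: G appears as child of C

Answer: C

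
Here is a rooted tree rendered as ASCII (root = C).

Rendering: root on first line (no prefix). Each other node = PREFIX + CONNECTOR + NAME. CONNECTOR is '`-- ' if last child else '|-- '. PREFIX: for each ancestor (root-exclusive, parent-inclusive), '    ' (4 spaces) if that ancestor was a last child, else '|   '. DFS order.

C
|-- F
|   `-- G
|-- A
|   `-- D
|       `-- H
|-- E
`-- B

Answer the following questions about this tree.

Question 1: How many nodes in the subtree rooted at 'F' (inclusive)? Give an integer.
Subtree rooted at F contains: F, G
Count = 2

Answer: 2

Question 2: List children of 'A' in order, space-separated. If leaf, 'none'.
Node A's children (from adjacency): D

Answer: D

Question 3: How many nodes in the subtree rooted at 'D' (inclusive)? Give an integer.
Answer: 2

Derivation:
Subtree rooted at D contains: D, H
Count = 2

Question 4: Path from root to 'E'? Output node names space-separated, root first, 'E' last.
Answer: C E

Derivation:
Walk down from root: C -> E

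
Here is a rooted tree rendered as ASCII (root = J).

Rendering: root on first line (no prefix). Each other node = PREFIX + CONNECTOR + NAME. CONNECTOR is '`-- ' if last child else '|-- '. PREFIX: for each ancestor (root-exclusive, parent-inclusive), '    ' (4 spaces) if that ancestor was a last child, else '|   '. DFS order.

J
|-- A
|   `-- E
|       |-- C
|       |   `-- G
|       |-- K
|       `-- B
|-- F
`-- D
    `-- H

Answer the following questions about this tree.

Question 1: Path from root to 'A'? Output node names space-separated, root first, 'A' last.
Walk down from root: J -> A

Answer: J A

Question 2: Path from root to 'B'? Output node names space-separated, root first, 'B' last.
Answer: J A E B

Derivation:
Walk down from root: J -> A -> E -> B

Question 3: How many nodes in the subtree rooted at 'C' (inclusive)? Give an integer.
Answer: 2

Derivation:
Subtree rooted at C contains: C, G
Count = 2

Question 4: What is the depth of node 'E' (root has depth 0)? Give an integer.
Answer: 2

Derivation:
Path from root to E: J -> A -> E
Depth = number of edges = 2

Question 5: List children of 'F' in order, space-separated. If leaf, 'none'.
Answer: none

Derivation:
Node F's children (from adjacency): (leaf)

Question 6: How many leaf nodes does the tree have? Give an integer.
Answer: 5

Derivation:
Leaves (nodes with no children): B, F, G, H, K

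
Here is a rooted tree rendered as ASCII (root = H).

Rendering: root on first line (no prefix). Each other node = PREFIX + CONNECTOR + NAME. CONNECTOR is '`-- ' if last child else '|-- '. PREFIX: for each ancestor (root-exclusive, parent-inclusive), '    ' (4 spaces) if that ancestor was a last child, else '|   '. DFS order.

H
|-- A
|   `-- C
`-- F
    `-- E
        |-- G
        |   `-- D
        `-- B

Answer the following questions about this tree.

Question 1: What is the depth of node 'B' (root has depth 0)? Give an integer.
Path from root to B: H -> F -> E -> B
Depth = number of edges = 3

Answer: 3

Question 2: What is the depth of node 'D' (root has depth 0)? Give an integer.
Answer: 4

Derivation:
Path from root to D: H -> F -> E -> G -> D
Depth = number of edges = 4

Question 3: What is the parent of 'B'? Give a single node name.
Answer: E

Derivation:
Scan adjacency: B appears as child of E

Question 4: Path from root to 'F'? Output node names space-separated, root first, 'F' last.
Answer: H F

Derivation:
Walk down from root: H -> F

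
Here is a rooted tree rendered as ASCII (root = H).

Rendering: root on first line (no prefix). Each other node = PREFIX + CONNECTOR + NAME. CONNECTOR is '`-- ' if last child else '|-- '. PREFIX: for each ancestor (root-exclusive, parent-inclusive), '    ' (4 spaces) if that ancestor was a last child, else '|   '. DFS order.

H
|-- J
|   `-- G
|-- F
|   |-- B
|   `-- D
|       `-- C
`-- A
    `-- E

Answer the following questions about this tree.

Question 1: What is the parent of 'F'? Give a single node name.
Answer: H

Derivation:
Scan adjacency: F appears as child of H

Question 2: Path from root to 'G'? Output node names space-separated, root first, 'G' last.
Answer: H J G

Derivation:
Walk down from root: H -> J -> G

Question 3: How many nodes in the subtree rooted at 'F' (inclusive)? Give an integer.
Subtree rooted at F contains: B, C, D, F
Count = 4

Answer: 4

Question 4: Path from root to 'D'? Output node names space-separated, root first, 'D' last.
Answer: H F D

Derivation:
Walk down from root: H -> F -> D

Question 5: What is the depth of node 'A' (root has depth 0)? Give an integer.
Answer: 1

Derivation:
Path from root to A: H -> A
Depth = number of edges = 1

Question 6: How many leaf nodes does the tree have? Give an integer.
Answer: 4

Derivation:
Leaves (nodes with no children): B, C, E, G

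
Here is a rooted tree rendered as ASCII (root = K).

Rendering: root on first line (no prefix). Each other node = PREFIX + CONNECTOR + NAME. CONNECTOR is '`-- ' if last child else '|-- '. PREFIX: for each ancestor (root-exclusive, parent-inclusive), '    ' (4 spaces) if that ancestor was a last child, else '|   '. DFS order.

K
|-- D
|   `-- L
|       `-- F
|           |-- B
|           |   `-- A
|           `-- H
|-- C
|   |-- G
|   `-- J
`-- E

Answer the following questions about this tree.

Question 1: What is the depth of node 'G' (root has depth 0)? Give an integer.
Path from root to G: K -> C -> G
Depth = number of edges = 2

Answer: 2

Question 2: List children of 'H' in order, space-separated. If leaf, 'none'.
Node H's children (from adjacency): (leaf)

Answer: none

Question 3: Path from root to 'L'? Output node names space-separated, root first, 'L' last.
Walk down from root: K -> D -> L

Answer: K D L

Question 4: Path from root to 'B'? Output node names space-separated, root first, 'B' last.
Answer: K D L F B

Derivation:
Walk down from root: K -> D -> L -> F -> B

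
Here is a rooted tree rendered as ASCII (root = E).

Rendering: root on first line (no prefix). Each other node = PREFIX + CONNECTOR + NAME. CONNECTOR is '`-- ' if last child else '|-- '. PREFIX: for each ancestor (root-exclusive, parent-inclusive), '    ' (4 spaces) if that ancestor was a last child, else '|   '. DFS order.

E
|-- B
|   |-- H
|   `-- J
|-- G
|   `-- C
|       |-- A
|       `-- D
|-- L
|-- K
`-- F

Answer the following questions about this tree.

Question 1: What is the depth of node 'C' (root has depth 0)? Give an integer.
Answer: 2

Derivation:
Path from root to C: E -> G -> C
Depth = number of edges = 2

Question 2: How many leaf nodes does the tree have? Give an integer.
Answer: 7

Derivation:
Leaves (nodes with no children): A, D, F, H, J, K, L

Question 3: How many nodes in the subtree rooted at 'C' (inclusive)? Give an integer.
Answer: 3

Derivation:
Subtree rooted at C contains: A, C, D
Count = 3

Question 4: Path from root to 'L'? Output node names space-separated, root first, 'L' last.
Answer: E L

Derivation:
Walk down from root: E -> L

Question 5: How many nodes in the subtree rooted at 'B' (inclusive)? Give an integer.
Answer: 3

Derivation:
Subtree rooted at B contains: B, H, J
Count = 3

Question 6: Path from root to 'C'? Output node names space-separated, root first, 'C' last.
Answer: E G C

Derivation:
Walk down from root: E -> G -> C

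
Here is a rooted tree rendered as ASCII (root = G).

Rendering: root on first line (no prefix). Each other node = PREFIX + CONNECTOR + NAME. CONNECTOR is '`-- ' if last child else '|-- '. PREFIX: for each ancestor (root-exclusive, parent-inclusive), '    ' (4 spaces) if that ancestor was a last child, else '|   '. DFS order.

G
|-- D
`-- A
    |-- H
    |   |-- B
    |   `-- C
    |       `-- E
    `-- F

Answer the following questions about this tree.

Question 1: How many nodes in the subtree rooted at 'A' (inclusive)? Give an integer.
Subtree rooted at A contains: A, B, C, E, F, H
Count = 6

Answer: 6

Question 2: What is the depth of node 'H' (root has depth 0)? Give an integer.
Answer: 2

Derivation:
Path from root to H: G -> A -> H
Depth = number of edges = 2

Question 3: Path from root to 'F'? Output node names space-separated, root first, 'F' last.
Answer: G A F

Derivation:
Walk down from root: G -> A -> F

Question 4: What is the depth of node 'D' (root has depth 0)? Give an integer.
Path from root to D: G -> D
Depth = number of edges = 1

Answer: 1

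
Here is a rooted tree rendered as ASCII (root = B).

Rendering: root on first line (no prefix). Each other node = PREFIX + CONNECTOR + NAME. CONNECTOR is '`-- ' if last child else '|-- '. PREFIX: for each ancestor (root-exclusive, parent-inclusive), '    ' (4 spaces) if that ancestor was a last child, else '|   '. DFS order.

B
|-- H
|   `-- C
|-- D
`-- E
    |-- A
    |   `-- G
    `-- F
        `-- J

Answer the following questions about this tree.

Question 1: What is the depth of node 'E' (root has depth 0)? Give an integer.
Answer: 1

Derivation:
Path from root to E: B -> E
Depth = number of edges = 1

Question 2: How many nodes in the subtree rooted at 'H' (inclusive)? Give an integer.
Answer: 2

Derivation:
Subtree rooted at H contains: C, H
Count = 2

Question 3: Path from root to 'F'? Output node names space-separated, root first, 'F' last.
Walk down from root: B -> E -> F

Answer: B E F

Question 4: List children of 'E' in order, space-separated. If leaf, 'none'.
Answer: A F

Derivation:
Node E's children (from adjacency): A, F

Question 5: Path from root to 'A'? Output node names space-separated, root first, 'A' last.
Answer: B E A

Derivation:
Walk down from root: B -> E -> A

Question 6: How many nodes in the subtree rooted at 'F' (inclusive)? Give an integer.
Subtree rooted at F contains: F, J
Count = 2

Answer: 2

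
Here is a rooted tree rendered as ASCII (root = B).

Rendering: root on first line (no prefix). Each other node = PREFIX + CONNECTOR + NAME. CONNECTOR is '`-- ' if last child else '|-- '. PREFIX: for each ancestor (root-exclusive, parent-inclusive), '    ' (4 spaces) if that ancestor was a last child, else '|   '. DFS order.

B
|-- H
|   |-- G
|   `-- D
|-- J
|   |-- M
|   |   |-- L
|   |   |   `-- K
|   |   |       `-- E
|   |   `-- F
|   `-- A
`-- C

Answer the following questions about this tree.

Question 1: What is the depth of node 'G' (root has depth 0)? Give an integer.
Path from root to G: B -> H -> G
Depth = number of edges = 2

Answer: 2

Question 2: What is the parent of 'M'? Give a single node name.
Answer: J

Derivation:
Scan adjacency: M appears as child of J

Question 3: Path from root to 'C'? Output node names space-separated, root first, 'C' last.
Walk down from root: B -> C

Answer: B C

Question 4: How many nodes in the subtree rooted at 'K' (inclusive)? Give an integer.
Answer: 2

Derivation:
Subtree rooted at K contains: E, K
Count = 2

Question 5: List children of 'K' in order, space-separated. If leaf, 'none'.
Node K's children (from adjacency): E

Answer: E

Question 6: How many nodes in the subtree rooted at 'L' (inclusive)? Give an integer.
Answer: 3

Derivation:
Subtree rooted at L contains: E, K, L
Count = 3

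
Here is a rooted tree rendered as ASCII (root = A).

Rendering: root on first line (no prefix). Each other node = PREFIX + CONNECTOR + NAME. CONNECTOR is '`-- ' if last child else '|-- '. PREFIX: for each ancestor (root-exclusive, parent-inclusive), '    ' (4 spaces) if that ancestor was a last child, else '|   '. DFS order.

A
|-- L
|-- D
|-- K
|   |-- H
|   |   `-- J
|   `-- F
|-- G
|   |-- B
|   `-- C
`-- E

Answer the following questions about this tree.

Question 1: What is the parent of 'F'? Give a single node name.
Scan adjacency: F appears as child of K

Answer: K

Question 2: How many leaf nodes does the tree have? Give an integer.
Answer: 7

Derivation:
Leaves (nodes with no children): B, C, D, E, F, J, L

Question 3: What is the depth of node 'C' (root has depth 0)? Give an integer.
Answer: 2

Derivation:
Path from root to C: A -> G -> C
Depth = number of edges = 2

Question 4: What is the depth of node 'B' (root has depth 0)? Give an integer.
Answer: 2

Derivation:
Path from root to B: A -> G -> B
Depth = number of edges = 2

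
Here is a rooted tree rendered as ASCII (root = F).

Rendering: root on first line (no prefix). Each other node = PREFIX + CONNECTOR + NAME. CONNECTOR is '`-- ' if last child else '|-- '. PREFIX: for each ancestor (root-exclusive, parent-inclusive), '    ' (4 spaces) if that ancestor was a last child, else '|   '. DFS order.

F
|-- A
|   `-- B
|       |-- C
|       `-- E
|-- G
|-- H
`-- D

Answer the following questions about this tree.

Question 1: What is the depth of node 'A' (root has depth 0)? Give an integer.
Path from root to A: F -> A
Depth = number of edges = 1

Answer: 1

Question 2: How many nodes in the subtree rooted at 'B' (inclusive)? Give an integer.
Subtree rooted at B contains: B, C, E
Count = 3

Answer: 3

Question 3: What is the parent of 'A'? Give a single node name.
Answer: F

Derivation:
Scan adjacency: A appears as child of F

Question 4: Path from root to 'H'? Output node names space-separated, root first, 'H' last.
Answer: F H

Derivation:
Walk down from root: F -> H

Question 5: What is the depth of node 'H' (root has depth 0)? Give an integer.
Path from root to H: F -> H
Depth = number of edges = 1

Answer: 1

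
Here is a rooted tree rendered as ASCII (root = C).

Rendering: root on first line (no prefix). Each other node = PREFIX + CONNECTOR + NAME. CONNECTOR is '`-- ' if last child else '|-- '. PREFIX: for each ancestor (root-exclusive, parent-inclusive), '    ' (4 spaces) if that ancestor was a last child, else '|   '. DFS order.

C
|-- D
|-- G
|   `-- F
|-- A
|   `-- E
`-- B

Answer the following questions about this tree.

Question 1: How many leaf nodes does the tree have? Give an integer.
Leaves (nodes with no children): B, D, E, F

Answer: 4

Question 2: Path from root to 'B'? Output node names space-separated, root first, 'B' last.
Walk down from root: C -> B

Answer: C B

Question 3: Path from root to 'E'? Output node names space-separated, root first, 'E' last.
Walk down from root: C -> A -> E

Answer: C A E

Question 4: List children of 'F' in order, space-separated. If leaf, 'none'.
Answer: none

Derivation:
Node F's children (from adjacency): (leaf)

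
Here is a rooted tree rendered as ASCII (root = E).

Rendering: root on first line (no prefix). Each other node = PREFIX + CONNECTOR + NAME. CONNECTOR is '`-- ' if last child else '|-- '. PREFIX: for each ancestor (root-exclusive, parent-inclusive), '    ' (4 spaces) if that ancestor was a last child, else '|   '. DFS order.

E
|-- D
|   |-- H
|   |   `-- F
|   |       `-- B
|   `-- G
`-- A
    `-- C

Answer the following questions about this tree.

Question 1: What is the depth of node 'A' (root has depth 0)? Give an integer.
Answer: 1

Derivation:
Path from root to A: E -> A
Depth = number of edges = 1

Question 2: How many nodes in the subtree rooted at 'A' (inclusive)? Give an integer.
Answer: 2

Derivation:
Subtree rooted at A contains: A, C
Count = 2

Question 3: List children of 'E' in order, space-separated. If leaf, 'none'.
Node E's children (from adjacency): D, A

Answer: D A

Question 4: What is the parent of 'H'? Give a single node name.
Scan adjacency: H appears as child of D

Answer: D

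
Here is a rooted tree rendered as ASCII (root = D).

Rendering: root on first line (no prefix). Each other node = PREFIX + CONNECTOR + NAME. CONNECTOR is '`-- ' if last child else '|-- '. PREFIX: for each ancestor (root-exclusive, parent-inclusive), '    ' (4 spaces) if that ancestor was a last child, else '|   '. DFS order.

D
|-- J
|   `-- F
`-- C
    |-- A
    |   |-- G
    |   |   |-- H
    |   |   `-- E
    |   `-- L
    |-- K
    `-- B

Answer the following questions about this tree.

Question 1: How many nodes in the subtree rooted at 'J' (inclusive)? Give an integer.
Subtree rooted at J contains: F, J
Count = 2

Answer: 2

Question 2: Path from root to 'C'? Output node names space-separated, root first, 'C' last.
Walk down from root: D -> C

Answer: D C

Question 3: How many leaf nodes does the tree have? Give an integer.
Answer: 6

Derivation:
Leaves (nodes with no children): B, E, F, H, K, L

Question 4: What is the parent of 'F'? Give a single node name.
Answer: J

Derivation:
Scan adjacency: F appears as child of J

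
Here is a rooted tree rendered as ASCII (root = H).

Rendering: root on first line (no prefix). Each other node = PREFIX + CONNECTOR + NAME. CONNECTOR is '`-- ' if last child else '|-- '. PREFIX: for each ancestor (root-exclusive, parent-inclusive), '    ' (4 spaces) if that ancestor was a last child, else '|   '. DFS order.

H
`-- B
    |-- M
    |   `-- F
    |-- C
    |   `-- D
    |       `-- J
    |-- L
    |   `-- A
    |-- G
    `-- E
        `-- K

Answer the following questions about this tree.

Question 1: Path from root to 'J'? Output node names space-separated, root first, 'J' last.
Walk down from root: H -> B -> C -> D -> J

Answer: H B C D J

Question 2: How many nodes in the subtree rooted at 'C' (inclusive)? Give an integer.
Answer: 3

Derivation:
Subtree rooted at C contains: C, D, J
Count = 3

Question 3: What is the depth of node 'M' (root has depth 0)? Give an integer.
Answer: 2

Derivation:
Path from root to M: H -> B -> M
Depth = number of edges = 2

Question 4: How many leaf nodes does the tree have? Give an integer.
Leaves (nodes with no children): A, F, G, J, K

Answer: 5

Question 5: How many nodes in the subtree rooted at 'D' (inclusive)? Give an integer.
Subtree rooted at D contains: D, J
Count = 2

Answer: 2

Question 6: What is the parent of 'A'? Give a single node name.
Answer: L

Derivation:
Scan adjacency: A appears as child of L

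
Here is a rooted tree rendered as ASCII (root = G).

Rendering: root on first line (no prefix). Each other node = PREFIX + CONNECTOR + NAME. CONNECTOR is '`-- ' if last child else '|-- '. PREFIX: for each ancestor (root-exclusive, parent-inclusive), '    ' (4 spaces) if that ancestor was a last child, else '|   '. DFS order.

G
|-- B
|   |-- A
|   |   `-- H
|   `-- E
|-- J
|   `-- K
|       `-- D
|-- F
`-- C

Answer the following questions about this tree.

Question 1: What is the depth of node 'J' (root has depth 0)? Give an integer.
Path from root to J: G -> J
Depth = number of edges = 1

Answer: 1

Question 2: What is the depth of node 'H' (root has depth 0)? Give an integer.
Path from root to H: G -> B -> A -> H
Depth = number of edges = 3

Answer: 3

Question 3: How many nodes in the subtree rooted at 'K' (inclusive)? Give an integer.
Answer: 2

Derivation:
Subtree rooted at K contains: D, K
Count = 2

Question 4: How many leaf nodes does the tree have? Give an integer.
Answer: 5

Derivation:
Leaves (nodes with no children): C, D, E, F, H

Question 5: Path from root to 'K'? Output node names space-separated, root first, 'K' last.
Answer: G J K

Derivation:
Walk down from root: G -> J -> K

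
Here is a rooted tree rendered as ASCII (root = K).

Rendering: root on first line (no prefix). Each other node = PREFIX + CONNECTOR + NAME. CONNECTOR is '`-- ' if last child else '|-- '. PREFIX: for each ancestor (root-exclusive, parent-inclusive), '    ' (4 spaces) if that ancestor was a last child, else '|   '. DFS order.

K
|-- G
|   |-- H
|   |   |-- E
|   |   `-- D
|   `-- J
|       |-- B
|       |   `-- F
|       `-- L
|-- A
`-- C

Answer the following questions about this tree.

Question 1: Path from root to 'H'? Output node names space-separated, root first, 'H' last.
Answer: K G H

Derivation:
Walk down from root: K -> G -> H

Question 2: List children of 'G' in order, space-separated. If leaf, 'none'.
Answer: H J

Derivation:
Node G's children (from adjacency): H, J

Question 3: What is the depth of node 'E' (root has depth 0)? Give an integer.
Path from root to E: K -> G -> H -> E
Depth = number of edges = 3

Answer: 3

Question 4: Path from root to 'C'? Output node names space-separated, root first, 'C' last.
Answer: K C

Derivation:
Walk down from root: K -> C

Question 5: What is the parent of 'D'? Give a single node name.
Scan adjacency: D appears as child of H

Answer: H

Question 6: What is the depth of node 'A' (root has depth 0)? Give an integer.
Path from root to A: K -> A
Depth = number of edges = 1

Answer: 1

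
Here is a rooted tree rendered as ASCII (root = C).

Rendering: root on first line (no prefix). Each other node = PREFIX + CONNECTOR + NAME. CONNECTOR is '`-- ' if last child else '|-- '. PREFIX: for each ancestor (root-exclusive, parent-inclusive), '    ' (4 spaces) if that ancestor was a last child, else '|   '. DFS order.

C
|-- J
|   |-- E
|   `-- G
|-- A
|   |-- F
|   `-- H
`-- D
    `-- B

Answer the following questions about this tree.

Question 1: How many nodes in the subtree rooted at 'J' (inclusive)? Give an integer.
Subtree rooted at J contains: E, G, J
Count = 3

Answer: 3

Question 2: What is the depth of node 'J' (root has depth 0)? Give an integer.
Answer: 1

Derivation:
Path from root to J: C -> J
Depth = number of edges = 1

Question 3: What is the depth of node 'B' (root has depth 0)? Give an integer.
Answer: 2

Derivation:
Path from root to B: C -> D -> B
Depth = number of edges = 2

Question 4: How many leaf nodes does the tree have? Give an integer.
Answer: 5

Derivation:
Leaves (nodes with no children): B, E, F, G, H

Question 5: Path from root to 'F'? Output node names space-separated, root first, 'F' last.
Answer: C A F

Derivation:
Walk down from root: C -> A -> F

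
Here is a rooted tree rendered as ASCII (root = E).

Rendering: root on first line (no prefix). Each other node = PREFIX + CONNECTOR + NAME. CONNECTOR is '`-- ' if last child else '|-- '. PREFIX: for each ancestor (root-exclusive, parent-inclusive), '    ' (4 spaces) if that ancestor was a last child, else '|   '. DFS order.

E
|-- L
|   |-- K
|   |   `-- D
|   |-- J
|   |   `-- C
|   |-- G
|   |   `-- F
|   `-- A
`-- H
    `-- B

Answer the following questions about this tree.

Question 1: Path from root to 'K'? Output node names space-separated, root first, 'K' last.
Walk down from root: E -> L -> K

Answer: E L K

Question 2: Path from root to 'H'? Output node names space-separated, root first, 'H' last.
Walk down from root: E -> H

Answer: E H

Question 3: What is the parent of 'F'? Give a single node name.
Answer: G

Derivation:
Scan adjacency: F appears as child of G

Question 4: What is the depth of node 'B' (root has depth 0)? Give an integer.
Path from root to B: E -> H -> B
Depth = number of edges = 2

Answer: 2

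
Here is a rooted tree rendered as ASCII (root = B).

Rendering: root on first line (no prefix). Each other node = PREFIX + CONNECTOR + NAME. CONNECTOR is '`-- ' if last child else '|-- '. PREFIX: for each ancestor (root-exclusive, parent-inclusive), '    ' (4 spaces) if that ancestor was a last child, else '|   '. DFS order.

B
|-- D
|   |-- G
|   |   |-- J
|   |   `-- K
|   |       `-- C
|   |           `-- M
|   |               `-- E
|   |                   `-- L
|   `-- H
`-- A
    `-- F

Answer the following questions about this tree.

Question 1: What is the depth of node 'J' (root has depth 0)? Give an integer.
Answer: 3

Derivation:
Path from root to J: B -> D -> G -> J
Depth = number of edges = 3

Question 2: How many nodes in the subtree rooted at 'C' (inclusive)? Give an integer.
Answer: 4

Derivation:
Subtree rooted at C contains: C, E, L, M
Count = 4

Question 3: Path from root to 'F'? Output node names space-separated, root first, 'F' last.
Walk down from root: B -> A -> F

Answer: B A F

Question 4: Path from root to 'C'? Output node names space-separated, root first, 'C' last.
Walk down from root: B -> D -> G -> K -> C

Answer: B D G K C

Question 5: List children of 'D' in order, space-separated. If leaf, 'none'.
Answer: G H

Derivation:
Node D's children (from adjacency): G, H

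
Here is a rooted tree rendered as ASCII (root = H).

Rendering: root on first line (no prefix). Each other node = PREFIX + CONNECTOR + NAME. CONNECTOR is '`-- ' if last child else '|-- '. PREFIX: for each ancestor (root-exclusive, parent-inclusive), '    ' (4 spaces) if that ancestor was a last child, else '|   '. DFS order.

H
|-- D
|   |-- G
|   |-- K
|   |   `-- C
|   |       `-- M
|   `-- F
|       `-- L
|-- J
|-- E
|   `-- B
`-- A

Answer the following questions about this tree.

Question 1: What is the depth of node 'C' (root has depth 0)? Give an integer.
Answer: 3

Derivation:
Path from root to C: H -> D -> K -> C
Depth = number of edges = 3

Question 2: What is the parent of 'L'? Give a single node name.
Answer: F

Derivation:
Scan adjacency: L appears as child of F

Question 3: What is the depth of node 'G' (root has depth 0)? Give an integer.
Answer: 2

Derivation:
Path from root to G: H -> D -> G
Depth = number of edges = 2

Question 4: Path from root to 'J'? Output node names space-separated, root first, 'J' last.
Answer: H J

Derivation:
Walk down from root: H -> J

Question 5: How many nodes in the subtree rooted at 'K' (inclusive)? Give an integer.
Answer: 3

Derivation:
Subtree rooted at K contains: C, K, M
Count = 3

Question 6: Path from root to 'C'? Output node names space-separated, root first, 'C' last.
Walk down from root: H -> D -> K -> C

Answer: H D K C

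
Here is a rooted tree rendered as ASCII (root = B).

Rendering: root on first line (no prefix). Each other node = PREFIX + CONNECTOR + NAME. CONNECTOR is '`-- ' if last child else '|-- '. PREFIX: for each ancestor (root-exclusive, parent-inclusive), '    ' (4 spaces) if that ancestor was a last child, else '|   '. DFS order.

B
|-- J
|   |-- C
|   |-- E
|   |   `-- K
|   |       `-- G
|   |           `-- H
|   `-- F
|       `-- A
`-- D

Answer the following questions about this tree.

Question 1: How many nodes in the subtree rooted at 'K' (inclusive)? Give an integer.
Subtree rooted at K contains: G, H, K
Count = 3

Answer: 3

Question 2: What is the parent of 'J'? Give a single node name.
Scan adjacency: J appears as child of B

Answer: B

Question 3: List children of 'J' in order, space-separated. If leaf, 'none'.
Answer: C E F

Derivation:
Node J's children (from adjacency): C, E, F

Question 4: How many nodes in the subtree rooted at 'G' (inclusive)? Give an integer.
Answer: 2

Derivation:
Subtree rooted at G contains: G, H
Count = 2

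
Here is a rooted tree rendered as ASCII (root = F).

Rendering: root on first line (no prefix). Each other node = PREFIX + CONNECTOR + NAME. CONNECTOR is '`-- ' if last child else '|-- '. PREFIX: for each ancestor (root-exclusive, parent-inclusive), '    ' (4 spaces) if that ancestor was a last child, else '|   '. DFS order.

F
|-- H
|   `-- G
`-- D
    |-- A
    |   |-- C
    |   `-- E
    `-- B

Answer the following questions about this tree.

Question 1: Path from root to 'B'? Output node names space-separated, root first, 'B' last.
Walk down from root: F -> D -> B

Answer: F D B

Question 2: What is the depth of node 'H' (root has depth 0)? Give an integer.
Path from root to H: F -> H
Depth = number of edges = 1

Answer: 1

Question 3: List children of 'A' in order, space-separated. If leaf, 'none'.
Answer: C E

Derivation:
Node A's children (from adjacency): C, E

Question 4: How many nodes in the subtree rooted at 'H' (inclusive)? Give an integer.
Subtree rooted at H contains: G, H
Count = 2

Answer: 2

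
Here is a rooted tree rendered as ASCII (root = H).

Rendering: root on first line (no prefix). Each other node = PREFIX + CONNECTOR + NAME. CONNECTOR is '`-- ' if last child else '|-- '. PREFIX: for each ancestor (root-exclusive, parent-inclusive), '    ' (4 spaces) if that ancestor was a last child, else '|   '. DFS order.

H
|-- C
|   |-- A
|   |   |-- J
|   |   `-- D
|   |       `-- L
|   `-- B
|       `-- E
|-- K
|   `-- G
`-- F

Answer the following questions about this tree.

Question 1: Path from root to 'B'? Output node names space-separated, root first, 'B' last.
Walk down from root: H -> C -> B

Answer: H C B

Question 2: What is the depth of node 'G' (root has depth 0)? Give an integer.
Answer: 2

Derivation:
Path from root to G: H -> K -> G
Depth = number of edges = 2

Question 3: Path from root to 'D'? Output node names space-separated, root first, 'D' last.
Walk down from root: H -> C -> A -> D

Answer: H C A D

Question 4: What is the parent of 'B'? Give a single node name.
Answer: C

Derivation:
Scan adjacency: B appears as child of C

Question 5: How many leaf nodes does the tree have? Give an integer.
Answer: 5

Derivation:
Leaves (nodes with no children): E, F, G, J, L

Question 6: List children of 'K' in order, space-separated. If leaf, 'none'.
Node K's children (from adjacency): G

Answer: G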